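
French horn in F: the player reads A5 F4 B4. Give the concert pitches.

Written C4 on the French horn in F sounds as F3, a perfect fifth lower; apply that shift to every note.
A5 becomes D5
F4 becomes Bb3
B4 becomes E4

D5 Bb3 E4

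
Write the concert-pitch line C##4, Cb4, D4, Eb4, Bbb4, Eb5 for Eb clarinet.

Written C4 sounds as Eb4 on the Eb clarinet, so concert pitches are written a minor third down.
C##4 → A##3
Cb4 → Ab3
D4 → B3
Eb4 → C4
Bbb4 → Gb4
Eb5 → C5

A##3 Ab3 B3 C4 Gb4 C5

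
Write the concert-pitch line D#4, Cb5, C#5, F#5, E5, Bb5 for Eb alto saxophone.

Written C4 sounds as Eb3 on the Eb alto saxophone, so concert pitches are written a major sixth up.
D#4 becomes B#4
Cb5 becomes Ab5
C#5 becomes A#5
F#5 becomes D#6
E5 becomes C#6
Bb5 becomes G6

B#4 Ab5 A#5 D#6 C#6 G6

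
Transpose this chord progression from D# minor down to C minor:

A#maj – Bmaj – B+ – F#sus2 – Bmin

D# minor down to C minor is an augmented second; each chord root moves by that interval while the quality stays the same.
A#maj: root A# down an augmented second → G, giving Gmaj.
Bmaj: root B down an augmented second → Ab, giving Abmaj.
B+: root B down an augmented second → Ab, giving Ab+.
F#sus2: root F# down an augmented second → Eb, giving Ebsus2.
Bmin: root B down an augmented second → Ab, giving Abmin.

Gmaj Abmaj Ab+ Ebsus2 Abmin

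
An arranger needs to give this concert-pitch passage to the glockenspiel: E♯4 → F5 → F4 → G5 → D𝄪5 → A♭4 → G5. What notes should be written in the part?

E#2 F3 F2 G3 D##3 Ab2 G3

The glockenspiel sounds a perfect fifteenth above written, so the written part must be a perfect fifteenth below concert — transpose each note down.
E#4 -> E#2
F5 -> F3
F4 -> F2
G5 -> G3
D##5 -> D##3
Ab4 -> Ab2
G5 -> G3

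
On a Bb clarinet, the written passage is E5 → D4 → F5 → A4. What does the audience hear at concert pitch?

D5 C4 Eb5 G4

The Bb clarinet sounds a major second below written, so transpose each written note down a major second.
E5 gives D5
D4 gives C4
F5 gives Eb5
A4 gives G4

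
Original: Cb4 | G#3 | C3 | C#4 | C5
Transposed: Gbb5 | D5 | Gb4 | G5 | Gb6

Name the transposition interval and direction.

up a diminished twelfth

From Cb4 to Gbb5 is 12 letter names — a twelfth of some quality.
Cb4 to Gbb5 is 18 semitones, which makes it a diminished twelfth; the second version is higher, so the direction is up.
Checking another pair — C5 → Gb6 — gives the same interval.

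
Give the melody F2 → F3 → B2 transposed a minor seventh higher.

F2 -> Eb3
F3 -> Eb4
B2 -> A3

Eb3 Eb4 A3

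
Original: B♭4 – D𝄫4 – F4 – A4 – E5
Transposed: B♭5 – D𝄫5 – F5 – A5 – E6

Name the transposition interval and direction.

From Bb4 to Bb5 is 8 letter names — an octave of some quality.
Bb4 to Bb5 is 12 semitones, which makes it a perfect octave; the second version is higher, so the direction is up.
Checking another pair — E5 → E6 — gives the same interval.

up a perfect octave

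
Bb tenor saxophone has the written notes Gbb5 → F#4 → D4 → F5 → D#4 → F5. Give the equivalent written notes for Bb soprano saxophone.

Gbb4 F#3 D3 F4 D#3 F4

First find concert pitch: the Bb tenor saxophone sounds a major ninth below written, so Gbb5 F#4 D4 F5 D#4 F5 sounds Fbb4 E3 C3 Eb4 C#3 Eb4.
Then write for Bb soprano saxophone: it sounds a major second below written, so the part must be a major second above concert.
Fbb4 → Gbb4
E3 → F#3
C3 → D3
Eb4 → F4
C#3 → D#3
Eb4 → F4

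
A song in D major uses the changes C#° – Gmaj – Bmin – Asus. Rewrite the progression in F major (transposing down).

E° Bbmaj Dmin Csus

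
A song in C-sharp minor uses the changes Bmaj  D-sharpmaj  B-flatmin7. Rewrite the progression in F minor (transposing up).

Ebmaj Gmaj Ebbmin7

C-sharp minor up to F minor is a diminished fourth; each chord root moves by that interval while the quality stays the same.
Bmaj: root B up a diminished fourth → Eb, giving Ebmaj.
D-sharpmaj: root D-sharp up a diminished fourth → G, giving Gmaj.
B-flatmin7: root B-flat up a diminished fourth → Ebb, giving Ebbmin7.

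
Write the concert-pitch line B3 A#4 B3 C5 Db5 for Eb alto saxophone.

G#4 F##5 G#4 A5 Bb5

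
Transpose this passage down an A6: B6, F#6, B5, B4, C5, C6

Db6 Ab5 Db5 Db4 Ebb4 Ebb5

An augmented sixth down from B6 gives Db6.
An augmented sixth down from F#6 gives Ab5.
B5 down an augmented sixth is Db5.
An augmented sixth down from B4 gives Db4.
C5 down an augmented sixth is Ebb4.
C6 down an augmented sixth is Ebb5.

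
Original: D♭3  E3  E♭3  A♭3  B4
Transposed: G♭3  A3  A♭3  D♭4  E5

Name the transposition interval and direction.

up a perfect fourth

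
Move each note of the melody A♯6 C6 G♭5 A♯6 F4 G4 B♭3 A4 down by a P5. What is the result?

A#6: a fifth down reaches D, and 7 semitones makes it D#6.
C6 down a perfect fifth is F5.
Gb5 down a perfect fifth is Cb5.
A perfect fifth down from A#6 gives D#6.
A perfect fifth down from F4 gives Bb3.
A perfect fifth down from G4 gives C4.
A perfect fifth down from Bb3 gives Eb3.
A4: a fifth down reaches D, and 7 semitones makes it D4.

D#6 F5 Cb5 D#6 Bb3 C4 Eb3 D4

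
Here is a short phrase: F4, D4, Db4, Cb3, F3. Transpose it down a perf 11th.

C3 A2 Ab2 Gb1 C2

F4 gives C3
D4 gives A2
Db4 gives Ab2
Cb3 gives Gb1
F3 gives C2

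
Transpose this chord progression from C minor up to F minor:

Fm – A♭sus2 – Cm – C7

C minor up to F minor is a perfect fourth; each chord root moves by that interval while the quality stays the same.
Fm: root F up a perfect fourth → Bb, giving Bbm.
A♭sus2: root A♭ up a perfect fourth → Db, giving Dbsus2.
Cm: root C up a perfect fourth → F, giving Fm.
C7: root C up a perfect fourth → F, giving F7.

Bbm Dbsus2 Fm F7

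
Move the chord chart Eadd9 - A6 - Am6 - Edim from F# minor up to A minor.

Gadd9 C6 Cm6 Gdim

F# minor up to A minor is a minor third; each chord root moves by that interval while the quality stays the same.
Eadd9: root E up a minor third → G, giving Gadd9.
A6: root A up a minor third → C, giving C6.
Am6: root A up a minor third → C, giving Cm6.
Edim: root E up a minor third → G, giving Gdim.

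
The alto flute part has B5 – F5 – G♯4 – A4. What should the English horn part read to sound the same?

C#6 G5 A#4 B4

First find concert pitch: the alto flute sounds a perfect fourth below written, so B5 F5 G♯4 A4 sounds F#5 C5 D#4 E4.
Then write for English horn: it sounds a perfect fifth below written, so the part must be a perfect fifth above concert.
F#5 → C#6
C5 → G5
D#4 → A#4
E4 → B4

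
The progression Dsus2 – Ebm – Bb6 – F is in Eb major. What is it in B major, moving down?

Eb major down to B major is a diminished fourth; each chord root moves by that interval while the quality stays the same.
Dsus2: root D down a diminished fourth → A#, giving A#sus2.
Ebm: root Eb down a diminished fourth → B, giving Bm.
Bb6: root Bb down a diminished fourth → F#, giving F#6.
F: root F down a diminished fourth → C#, giving C#.

A#sus2 Bm F#6 C#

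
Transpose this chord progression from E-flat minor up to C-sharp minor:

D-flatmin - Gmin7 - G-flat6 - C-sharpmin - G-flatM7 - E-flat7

Bmin E#min7 E6 A##min EM7 C#7

E-flat minor up to C-sharp minor is an augmented sixth; each chord root moves by that interval while the quality stays the same.
D-flatmin: root D-flat up an augmented sixth → B, giving Bmin.
Gmin7: root G up an augmented sixth → E#, giving E#min7.
G-flat6: root G-flat up an augmented sixth → E, giving E6.
C-sharpmin: root C-sharp up an augmented sixth → A##, giving A##min.
G-flatM7: root G-flat up an augmented sixth → E, giving EM7.
E-flat7: root E-flat up an augmented sixth → C#, giving C#7.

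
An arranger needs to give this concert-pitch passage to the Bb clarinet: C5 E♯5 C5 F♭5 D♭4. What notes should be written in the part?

D5 F##5 D5 Gb5 Eb4

Written C4 sounds as Bb3 on the Bb clarinet, so concert pitches are written a major second up.
C5 → D5
E#5 → F##5
C5 → D5
Fb5 → Gb5
Db4 → Eb4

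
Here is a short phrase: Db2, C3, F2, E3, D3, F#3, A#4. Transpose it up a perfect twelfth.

Db2 up a perfect twelfth is Ab3.
A perfect twelfth up from C3 gives G4.
A perfect twelfth up from F2 gives C4.
E3 up a perfect twelfth is B4.
D3 up a perfect twelfth is A4.
A perfect twelfth up from F#3 gives C#5.
A#4: a twelfth up reaches E, and 19 semitones makes it E#6.

Ab3 G4 C4 B4 A4 C#5 E#6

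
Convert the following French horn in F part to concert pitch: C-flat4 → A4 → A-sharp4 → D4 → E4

Fb3 D4 D#4 G3 A3

The French horn in F sounds a perfect fifth below written, so transpose each written note down a perfect fifth.
Cb4 becomes Fb3
A4 becomes D4
A#4 becomes D#4
D4 becomes G3
E4 becomes A3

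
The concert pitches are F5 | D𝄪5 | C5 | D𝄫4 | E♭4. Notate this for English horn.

C6 A##5 G5 Abb4 Bb4

Written C4 sounds as F3 on the English horn, so concert pitches are written a perfect fifth up.
F5 gives C6
D##5 gives A##5
C5 gives G5
Dbb4 gives Abb4
Eb4 gives Bb4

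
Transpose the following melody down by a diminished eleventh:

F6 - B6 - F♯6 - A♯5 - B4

F6 gives C#5
B6 gives F##5
F#6 gives C##5
A#5 gives E##4
B4 gives F##3

C#5 F##5 C##5 E##4 F##3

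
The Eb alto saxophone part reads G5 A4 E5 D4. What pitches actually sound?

Bb4 C4 G4 F3

Written C4 on the Eb alto saxophone sounds as Eb3, a major sixth lower; apply that shift to every note.
G5 gives Bb4
A4 gives C4
E5 gives G4
D4 gives F3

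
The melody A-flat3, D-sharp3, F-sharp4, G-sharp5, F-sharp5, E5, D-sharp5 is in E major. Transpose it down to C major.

E major to C major down is a major third, so every note moves down by that interval.
Ab3 gives Fb3
D#3 gives B2
F#4 gives D4
G#5 gives E5
F#5 gives D5
E5 gives C5
D#5 gives B4

Fb3 B2 D4 E5 D5 C5 B4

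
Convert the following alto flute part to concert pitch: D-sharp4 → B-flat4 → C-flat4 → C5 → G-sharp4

A#3 F4 Gb3 G4 D#4

Written C4 on the alto flute sounds as G3, a perfect fourth lower; apply that shift to every note.
D#4 gives A#3
Bb4 gives F4
Cb4 gives Gb3
C5 gives G4
G#4 gives D#4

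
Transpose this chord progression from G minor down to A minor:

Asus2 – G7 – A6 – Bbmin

G minor down to A minor is a minor seventh; each chord root moves by that interval while the quality stays the same.
Asus2: root A down a minor seventh → B, giving Bsus2.
G7: root G down a minor seventh → A, giving A7.
A6: root A down a minor seventh → B, giving B6.
Bbmin: root Bb down a minor seventh → C, giving Cmin.

Bsus2 A7 B6 Cmin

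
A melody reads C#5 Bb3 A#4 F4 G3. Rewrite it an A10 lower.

Ab3 Gbb2 F3 Dbb3 Ebb2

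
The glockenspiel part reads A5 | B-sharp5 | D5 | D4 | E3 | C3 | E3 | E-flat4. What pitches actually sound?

Written C4 on the glockenspiel sounds as C6, a perfect fifteenth higher; apply that shift to every note.
A5 to A7
B#5 to B#7
D5 to D7
D4 to D6
E3 to E5
C3 to C5
E3 to E5
Eb4 to Eb6

A7 B#7 D7 D6 E5 C5 E5 Eb6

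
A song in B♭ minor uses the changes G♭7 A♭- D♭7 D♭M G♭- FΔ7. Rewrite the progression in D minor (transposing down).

Bb7 C- F7 FM Bb- AΔ7

B♭ minor down to D minor is a minor sixth; each chord root moves by that interval while the quality stays the same.
G♭7: root G♭ down a minor sixth → Bb, giving Bb7.
A♭-: root A♭ down a minor sixth → C, giving C-.
D♭7: root D♭ down a minor sixth → F, giving F7.
D♭M: root D♭ down a minor sixth → F, giving FM.
G♭-: root G♭ down a minor sixth → Bb, giving Bb-.
FΔ7: root F down a minor sixth → A, giving AΔ7.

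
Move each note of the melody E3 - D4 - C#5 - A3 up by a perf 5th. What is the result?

E3 -> B3
D4 -> A4
C#5 -> G#5
A3 -> E4

B3 A4 G#5 E4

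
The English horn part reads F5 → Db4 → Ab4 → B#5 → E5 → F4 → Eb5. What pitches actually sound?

Written C4 on the English horn sounds as F3, a perfect fifth lower; apply that shift to every note.
F5 to Bb4
Db4 to Gb3
Ab4 to Db4
B#5 to E#5
E5 to A4
F4 to Bb3
Eb5 to Ab4

Bb4 Gb3 Db4 E#5 A4 Bb3 Ab4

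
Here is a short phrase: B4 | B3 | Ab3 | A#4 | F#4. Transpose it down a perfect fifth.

B4 to E4
B3 to E3
Ab3 to Db3
A#4 to D#4
F#4 to B3

E4 E3 Db3 D#4 B3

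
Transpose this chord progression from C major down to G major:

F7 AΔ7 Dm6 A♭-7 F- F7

C7 EΔ7 Am6 Eb-7 C- C7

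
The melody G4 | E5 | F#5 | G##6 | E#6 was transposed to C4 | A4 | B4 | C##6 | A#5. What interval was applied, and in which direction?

From G4 to C4 is 5 letter names — a fifth of some quality.
C4 to G4 is 7 semitones, which makes it a perfect fifth; the second version is lower, so the direction is down.
Checking another pair — E#6 → A#5 — gives the same interval.

down a perfect fifth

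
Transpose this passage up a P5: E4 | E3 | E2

B4 B3 B2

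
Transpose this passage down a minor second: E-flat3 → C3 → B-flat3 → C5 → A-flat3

D3 B2 A3 B4 G3

Eb3: a second down reaches D, and 1 semitone makes it D3.
C3: a second down reaches B, and 1 semitone makes it B2.
A minor second down from Bb3 gives A3.
C5 down a minor second is B4.
A minor second down from Ab3 gives G3.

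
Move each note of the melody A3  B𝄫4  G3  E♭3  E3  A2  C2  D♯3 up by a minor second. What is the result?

Bb3 Cbb5 Ab3 Fb3 F3 Bb2 Db2 E3

A3: a second up reaches B, and 1 semitone makes it Bb3.
A minor second up from Bbb4 gives Cbb5.
G3 up a minor second is Ab3.
A minor second up from Eb3 gives Fb3.
E3 up a minor second is F3.
A minor second up from A2 gives Bb2.
C2: a second up reaches D, and 1 semitone makes it Db2.
D#3 up a minor second is E3.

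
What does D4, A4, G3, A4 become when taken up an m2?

D4 to Eb4
A4 to Bb4
G3 to Ab3
A4 to Bb4

Eb4 Bb4 Ab3 Bb4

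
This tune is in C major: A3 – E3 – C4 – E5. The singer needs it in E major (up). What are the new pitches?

C#4 G#3 E4 G#5

From C up to E is a major third; apply that to each pitch.
A3 → C#4
E3 → G#3
C4 → E4
E5 → G#5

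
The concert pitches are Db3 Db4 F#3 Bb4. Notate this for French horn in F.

Ab3 Ab4 C#4 F5

Written C4 sounds as F3 on the French horn in F, so concert pitches are written a perfect fifth up.
Db3 to Ab3
Db4 to Ab4
F#3 to C#4
Bb4 to F5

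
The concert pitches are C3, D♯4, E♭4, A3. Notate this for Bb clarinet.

D3 E#4 F4 B3

Written C4 sounds as Bb3 on the Bb clarinet, so concert pitches are written a major second up.
C3 -> D3
D#4 -> E#4
Eb4 -> F4
A3 -> B3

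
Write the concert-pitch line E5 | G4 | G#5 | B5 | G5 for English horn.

Written C4 sounds as F3 on the English horn, so concert pitches are written a perfect fifth up.
E5 -> B5
G4 -> D5
G#5 -> D#6
B5 -> F#6
G5 -> D6

B5 D5 D#6 F#6 D6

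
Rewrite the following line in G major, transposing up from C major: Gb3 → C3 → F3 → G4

Db4 G3 C4 D5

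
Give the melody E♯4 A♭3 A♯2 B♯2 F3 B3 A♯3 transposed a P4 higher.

A#4 Db4 D#3 E#3 Bb3 E4 D#4

E#4 up a perfect fourth is A#4.
Ab3 up a perfect fourth is Db4.
A#2 up a perfect fourth is D#3.
B#2: a fourth up reaches E, and 5 semitones makes it E#3.
F3 up a perfect fourth is Bb3.
B3 up a perfect fourth is E4.
A perfect fourth up from A#3 gives D#4.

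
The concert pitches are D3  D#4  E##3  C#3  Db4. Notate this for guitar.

D4 D#5 E##4 C#4 Db5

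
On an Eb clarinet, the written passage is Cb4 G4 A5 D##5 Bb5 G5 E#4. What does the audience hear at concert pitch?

Ebb4 Bb4 C6 F##5 Db6 Bb5 G#4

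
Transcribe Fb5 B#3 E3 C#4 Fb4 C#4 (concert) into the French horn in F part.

The French horn in F sounds a perfect fifth below written, so the written part must be a perfect fifth above concert — transpose each note up.
Fb5 to Cb6
B#3 to F##4
E3 to B3
C#4 to G#4
Fb4 to Cb5
C#4 to G#4

Cb6 F##4 B3 G#4 Cb5 G#4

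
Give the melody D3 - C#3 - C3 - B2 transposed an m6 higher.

A minor sixth up from D3 gives Bb3.
C#3 up a minor sixth is A3.
A minor sixth up from C3 gives Ab3.
A minor sixth up from B2 gives G3.

Bb3 A3 Ab3 G3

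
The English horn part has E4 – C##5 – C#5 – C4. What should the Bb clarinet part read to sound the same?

B3 G##4 G#4 G3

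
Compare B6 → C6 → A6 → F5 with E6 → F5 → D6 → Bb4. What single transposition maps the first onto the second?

down a perfect fifth

From B6 to E6 is 5 letter names — a fifth of some quality.
E6 to B6 is 7 semitones, which makes it a perfect fifth; the second version is lower, so the direction is down.
Checking another pair — F5 → Bb4 — gives the same interval.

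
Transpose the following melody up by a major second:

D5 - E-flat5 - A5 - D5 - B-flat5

E5 F5 B5 E5 C6

D5: a second up reaches E, and 2 semitones makes it E5.
Eb5: a second up reaches F, and 2 semitones makes it F5.
A5: a second up reaches B, and 2 semitones makes it B5.
D5: a second up reaches E, and 2 semitones makes it E5.
A major second up from Bb5 gives C6.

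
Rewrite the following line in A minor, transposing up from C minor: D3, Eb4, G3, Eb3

B3 C5 E4 C4

From C up to A is a major sixth; apply that to each pitch.
D3 → B3
Eb4 → C5
G3 → E4
Eb3 → C4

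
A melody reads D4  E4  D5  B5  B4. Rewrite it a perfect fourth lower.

A3 B3 A4 F#5 F#4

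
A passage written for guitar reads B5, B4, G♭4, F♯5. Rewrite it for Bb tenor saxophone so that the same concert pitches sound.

First find concert pitch: the guitar sounds a perfect octave below written, so B5 B4 G♭4 F♯5 sounds B4 B3 Gb3 F#4.
Then write for Bb tenor saxophone: it sounds a major ninth below written, so the part must be a major ninth above concert.
B4 → C#6
B3 → C#5
Gb3 → Ab4
F#4 → G#5

C#6 C#5 Ab4 G#5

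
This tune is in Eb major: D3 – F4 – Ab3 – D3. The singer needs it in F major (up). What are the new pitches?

Eb major to F major up is a major second, so every note moves up by that interval.
D3 to E3
F4 to G4
Ab3 to Bb3
D3 to E3

E3 G4 Bb3 E3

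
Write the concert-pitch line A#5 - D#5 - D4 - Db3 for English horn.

E#6 A#5 A4 Ab3

Written C4 sounds as F3 on the English horn, so concert pitches are written a perfect fifth up.
A#5 becomes E#6
D#5 becomes A#5
D4 becomes A4
Db3 becomes Ab3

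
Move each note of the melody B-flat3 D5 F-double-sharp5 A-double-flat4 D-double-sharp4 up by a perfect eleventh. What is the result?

Bb3 becomes Eb5
D5 becomes G6
F##5 becomes B#6
Abb4 becomes Dbb6
D##4 becomes G##5

Eb5 G6 B#6 Dbb6 G##5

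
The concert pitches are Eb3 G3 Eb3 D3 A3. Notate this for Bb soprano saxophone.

F3 A3 F3 E3 B3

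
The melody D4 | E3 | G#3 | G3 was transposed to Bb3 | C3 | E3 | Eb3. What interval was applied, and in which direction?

down a major third

From D4 to Bb3 is 3 letter names — a third of some quality.
Bb3 to D4 is 4 semitones, which makes it a major third; the second version is lower, so the direction is down.
Checking another pair — G3 → Eb3 — gives the same interval.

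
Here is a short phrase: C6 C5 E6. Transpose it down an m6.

E5 E4 G#5

C6 gives E5
C5 gives E4
E6 gives G#5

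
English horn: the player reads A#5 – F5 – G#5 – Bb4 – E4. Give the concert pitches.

D#5 Bb4 C#5 Eb4 A3

Written C4 on the English horn sounds as F3, a perfect fifth lower; apply that shift to every note.
A#5 -> D#5
F5 -> Bb4
G#5 -> C#5
Bb4 -> Eb4
E4 -> A3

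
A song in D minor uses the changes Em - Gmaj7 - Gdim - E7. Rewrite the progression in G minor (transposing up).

D minor up to G minor is a perfect fourth; each chord root moves by that interval while the quality stays the same.
Em: root E up a perfect fourth → A, giving Am.
Gmaj7: root G up a perfect fourth → C, giving Cmaj7.
Gdim: root G up a perfect fourth → C, giving Cdim.
E7: root E up a perfect fourth → A, giving A7.

Am Cmaj7 Cdim A7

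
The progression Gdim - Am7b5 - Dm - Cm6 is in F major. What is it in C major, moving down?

F major down to C major is a perfect fourth; each chord root moves by that interval while the quality stays the same.
Gdim: root G down a perfect fourth → D, giving Ddim.
Am7b5: root A down a perfect fourth → E, giving Em7b5.
Dm: root D down a perfect fourth → A, giving Am.
Cm6: root C down a perfect fourth → G, giving Gm6.

Ddim Em7b5 Am Gm6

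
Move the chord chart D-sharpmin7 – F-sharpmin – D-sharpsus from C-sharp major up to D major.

C-sharp major up to D major is a minor second; each chord root moves by that interval while the quality stays the same.
D-sharpmin7: root D-sharp up a minor second → E, giving Emin7.
F-sharpmin: root F-sharp up a minor second → G, giving Gmin.
D-sharpsus: root D-sharp up a minor second → E, giving Esus.

Emin7 Gmin Esus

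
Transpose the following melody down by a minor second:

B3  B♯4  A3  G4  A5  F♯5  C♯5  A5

A#3 A##4 G#3 F#4 G#5 E#5 B#4 G#5

B3 → A#3
B#4 → A##4
A3 → G#3
G4 → F#4
A5 → G#5
F#5 → E#5
C#5 → B#4
A5 → G#5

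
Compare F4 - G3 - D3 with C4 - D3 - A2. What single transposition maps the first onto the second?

From F4 to C4 is 4 letter names — a fourth of some quality.
C4 to F4 is 5 semitones, which makes it a perfect fourth; the second version is lower, so the direction is down.
Checking another pair — D3 → A2 — gives the same interval.

down a perfect fourth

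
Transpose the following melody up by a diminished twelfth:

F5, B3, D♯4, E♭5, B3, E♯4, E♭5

F5 up a diminished twelfth is Cb7.
B3 up a diminished twelfth is F5.
A diminished twelfth up from D#4 gives A5.
Eb5: a twelfth up reaches B, and 18 semitones makes it Bbb6.
B3: a twelfth up reaches F, and 18 semitones makes it F5.
E#4 up a diminished twelfth is B5.
Eb5: a twelfth up reaches B, and 18 semitones makes it Bbb6.

Cb7 F5 A5 Bbb6 F5 B5 Bbb6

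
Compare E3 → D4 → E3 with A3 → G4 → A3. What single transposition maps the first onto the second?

up a perfect fourth

Take the first pair: E3 → A3. E to A spans 4 letter names, so the interval is some kind of fourth.
E3 to A3 is 5 semitones, which makes it a perfect fourth; the second version is higher, so the direction is up.
Checking another pair — E3 → A3 — gives the same interval.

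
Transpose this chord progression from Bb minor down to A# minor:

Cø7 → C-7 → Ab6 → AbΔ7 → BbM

Bb minor down to A# minor is a diminished second; each chord root moves by that interval while the quality stays the same.
Cø7: root C down a diminished second → B#, giving B#ø7.
C-7: root C down a diminished second → B#, giving B#-7.
Ab6: root Ab down a diminished second → G#, giving G#6.
AbΔ7: root Ab down a diminished second → G#, giving G#Δ7.
BbM: root Bb down a diminished second → A#, giving A#M.

B#ø7 B#-7 G#6 G#Δ7 A#M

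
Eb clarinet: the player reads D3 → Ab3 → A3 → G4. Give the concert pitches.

The Eb clarinet sounds a minor third above written, so transpose each written note up a minor third.
D3 to F3
Ab3 to Cb4
A3 to C4
G4 to Bb4

F3 Cb4 C4 Bb4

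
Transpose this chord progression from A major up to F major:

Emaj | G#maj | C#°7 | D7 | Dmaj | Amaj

A major up to F major is a minor sixth; each chord root moves by that interval while the quality stays the same.
Emaj: root E up a minor sixth → C, giving Cmaj.
G#maj: root G# up a minor sixth → E, giving Emaj.
C#°7: root C# up a minor sixth → A, giving A°7.
D7: root D up a minor sixth → Bb, giving Bb7.
Dmaj: root D up a minor sixth → Bb, giving Bbmaj.
Amaj: root A up a minor sixth → F, giving Fmaj.

Cmaj Emaj A°7 Bb7 Bbmaj Fmaj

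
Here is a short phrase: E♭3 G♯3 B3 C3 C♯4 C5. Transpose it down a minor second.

Eb3 -> D3
G#3 -> F##3
B3 -> A#3
C3 -> B2
C#4 -> B#3
C5 -> B4

D3 F##3 A#3 B2 B#3 B4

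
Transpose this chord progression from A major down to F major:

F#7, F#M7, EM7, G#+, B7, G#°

A major down to F major is a major third; each chord root moves by that interval while the quality stays the same.
F#7: root F# down a major third → D, giving D7.
F#M7: root F# down a major third → D, giving DM7.
EM7: root E down a major third → C, giving CM7.
G#+: root G# down a major third → E, giving E+.
B7: root B down a major third → G, giving G7.
G#°: root G# down a major third → E, giving E°.

D7 DM7 CM7 E+ G7 E°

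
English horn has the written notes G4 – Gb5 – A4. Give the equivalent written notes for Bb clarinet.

First find concert pitch: the English horn sounds a perfect fifth below written, so G4 Gb5 A4 sounds C4 Cb5 D4.
Then write for Bb clarinet: it sounds a major second below written, so the part must be a major second above concert.
C4 → D4
Cb5 → Db5
D4 → E4

D4 Db5 E4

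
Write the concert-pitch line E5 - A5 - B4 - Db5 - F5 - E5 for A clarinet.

Written C4 sounds as A3 on the A clarinet, so concert pitches are written a minor third up.
E5 to G5
A5 to C6
B4 to D5
Db5 to Fb5
F5 to Ab5
E5 to G5

G5 C6 D5 Fb5 Ab5 G5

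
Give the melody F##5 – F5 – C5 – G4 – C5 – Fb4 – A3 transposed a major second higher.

G##5 G5 D5 A4 D5 Gb4 B3

A major second up from F##5 gives G##5.
A major second up from F5 gives G5.
A major second up from C5 gives D5.
G4 up a major second is A4.
C5: a second up reaches D, and 2 semitones makes it D5.
A major second up from Fb4 gives Gb4.
A3 up a major second is B3.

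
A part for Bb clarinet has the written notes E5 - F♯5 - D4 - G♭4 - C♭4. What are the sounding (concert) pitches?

D5 E5 C4 Fb4 Bbb3

Written C4 on the Bb clarinet sounds as Bb3, a major second lower; apply that shift to every note.
E5 -> D5
F#5 -> E5
D4 -> C4
Gb4 -> Fb4
Cb4 -> Bbb3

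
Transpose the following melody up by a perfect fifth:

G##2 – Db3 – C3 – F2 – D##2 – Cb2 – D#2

D##3 Ab3 G3 C3 A##2 Gb2 A#2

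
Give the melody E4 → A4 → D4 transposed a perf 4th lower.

E4 down a perfect fourth is B3.
A perfect fourth down from A4 gives E4.
A perfect fourth down from D4 gives A3.

B3 E4 A3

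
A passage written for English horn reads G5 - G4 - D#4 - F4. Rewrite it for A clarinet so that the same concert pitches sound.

Eb5 Eb4 B3 Db4

First find concert pitch: the English horn sounds a perfect fifth below written, so G5 G4 D#4 F4 sounds C5 C4 G#3 Bb3.
Then write for A clarinet: it sounds a minor third below written, so the part must be a minor third above concert.
C5 → Eb5
C4 → Eb4
G#3 → B3
Bb3 → Db4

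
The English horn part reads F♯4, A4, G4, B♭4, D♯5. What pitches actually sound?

The English horn sounds a perfect fifth below written, so transpose each written note down a perfect fifth.
F#4 to B3
A4 to D4
G4 to C4
Bb4 to Eb4
D#5 to G#4

B3 D4 C4 Eb4 G#4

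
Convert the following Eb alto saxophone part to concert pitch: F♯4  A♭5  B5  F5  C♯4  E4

A3 Cb5 D5 Ab4 E3 G3

Written C4 on the Eb alto saxophone sounds as Eb3, a major sixth lower; apply that shift to every note.
F#4 becomes A3
Ab5 becomes Cb5
B5 becomes D5
F5 becomes Ab4
C#4 becomes E3
E4 becomes G3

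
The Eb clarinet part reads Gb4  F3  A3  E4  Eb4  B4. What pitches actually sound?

Written C4 on the Eb clarinet sounds as Eb4, a minor third higher; apply that shift to every note.
Gb4 -> Bbb4
F3 -> Ab3
A3 -> C4
E4 -> G4
Eb4 -> Gb4
B4 -> D5

Bbb4 Ab3 C4 G4 Gb4 D5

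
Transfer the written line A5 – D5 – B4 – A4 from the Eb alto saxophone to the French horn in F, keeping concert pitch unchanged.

First find concert pitch: the Eb alto saxophone sounds a major sixth below written, so A5 D5 B4 A4 sounds C5 F4 D4 C4.
Then write for French horn in F: it sounds a perfect fifth below written, so the part must be a perfect fifth above concert.
C5 → G5
F4 → C5
D4 → A4
C4 → G4

G5 C5 A4 G4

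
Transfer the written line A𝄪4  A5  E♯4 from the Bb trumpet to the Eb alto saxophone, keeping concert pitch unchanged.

E##5 E6 B#4

First find concert pitch: the Bb trumpet sounds a major second below written, so A𝄪4 A5 E♯4 sounds G##4 G5 D#4.
Then write for Eb alto saxophone: it sounds a major sixth below written, so the part must be a major sixth above concert.
G##4 → E##5
G5 → E6
D#4 → B#4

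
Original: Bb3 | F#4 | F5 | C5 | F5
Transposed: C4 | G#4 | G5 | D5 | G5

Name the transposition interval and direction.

up a major second

Take the first pair: Bb3 → C4. B to C spans 2 letter names, so the interval is some kind of second.
Bb3 to C4 is 2 semitones, which makes it a major second; the second version is higher, so the direction is up.
Checking another pair — F5 → G5 — gives the same interval.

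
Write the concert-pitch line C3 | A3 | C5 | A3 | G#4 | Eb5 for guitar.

C4 A4 C6 A4 G#5 Eb6

Written C4 sounds as C3 on the guitar, so concert pitches are written a perfect octave up.
C3 -> C4
A3 -> A4
C5 -> C6
A3 -> A4
G#4 -> G#5
Eb5 -> Eb6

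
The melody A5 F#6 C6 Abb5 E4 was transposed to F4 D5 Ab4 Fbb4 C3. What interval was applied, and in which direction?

Take the first pair: A5 → F4. A to F spans 10 letter names, so the interval is some kind of tenth.
F4 to A5 is 16 semitones, which makes it a major tenth; the second version is lower, so the direction is down.
Checking another pair — E4 → C3 — gives the same interval.

down a major tenth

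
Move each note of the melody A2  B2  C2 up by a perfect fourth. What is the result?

A2 gives D3
B2 gives E3
C2 gives F2

D3 E3 F2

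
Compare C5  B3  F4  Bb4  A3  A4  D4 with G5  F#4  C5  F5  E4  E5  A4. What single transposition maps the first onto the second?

From C5 to G5 is 5 letter names — a fifth of some quality.
C5 to G5 is 7 semitones, which makes it a perfect fifth; the second version is higher, so the direction is up.
Checking another pair — D4 → A4 — gives the same interval.

up a perfect fifth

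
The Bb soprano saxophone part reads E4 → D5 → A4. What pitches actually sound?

D4 C5 G4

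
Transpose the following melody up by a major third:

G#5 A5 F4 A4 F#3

B#5 C#6 A4 C#5 A#3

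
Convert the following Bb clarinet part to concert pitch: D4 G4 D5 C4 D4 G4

C4 F4 C5 Bb3 C4 F4

Written C4 on the Bb clarinet sounds as Bb3, a major second lower; apply that shift to every note.
D4 -> C4
G4 -> F4
D5 -> C5
C4 -> Bb3
D4 -> C4
G4 -> F4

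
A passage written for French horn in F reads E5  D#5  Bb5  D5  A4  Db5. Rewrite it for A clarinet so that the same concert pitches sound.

First find concert pitch: the French horn in F sounds a perfect fifth below written, so E5 D#5 Bb5 D5 A4 Db5 sounds A4 G#4 Eb5 G4 D4 Gb4.
Then write for A clarinet: it sounds a minor third below written, so the part must be a minor third above concert.
A4 → C5
G#4 → B4
Eb5 → Gb5
G4 → Bb4
D4 → F4
Gb4 → Bbb4

C5 B4 Gb5 Bb4 F4 Bbb4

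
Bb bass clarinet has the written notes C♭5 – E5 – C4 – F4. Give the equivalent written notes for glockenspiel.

First find concert pitch: the Bb bass clarinet sounds a major ninth below written, so C♭5 E5 C4 F4 sounds Bbb3 D4 Bb2 Eb3.
Then write for glockenspiel: it sounds a perfect fifteenth above written, so the part must be a perfect fifteenth below concert.
Bbb3 → Bbb1
D4 → D2
Bb2 → Bb0
Eb3 → Eb1

Bbb1 D2 Bb0 Eb1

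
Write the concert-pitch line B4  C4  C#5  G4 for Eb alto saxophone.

Written C4 sounds as Eb3 on the Eb alto saxophone, so concert pitches are written a major sixth up.
B4 gives G#5
C4 gives A4
C#5 gives A#5
G4 gives E5

G#5 A4 A#5 E5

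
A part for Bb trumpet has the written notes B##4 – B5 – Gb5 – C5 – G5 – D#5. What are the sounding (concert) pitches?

The Bb trumpet sounds a major second below written, so transpose each written note down a major second.
B##4 gives A##4
B5 gives A5
Gb5 gives Fb5
C5 gives Bb4
G5 gives F5
D#5 gives C#5

A##4 A5 Fb5 Bb4 F5 C#5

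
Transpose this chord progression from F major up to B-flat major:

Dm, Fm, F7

Gm Bbm Bb7

F major up to B-flat major is a perfect fourth; each chord root moves by that interval while the quality stays the same.
Dm: root D up a perfect fourth → G, giving Gm.
Fm: root F up a perfect fourth → Bb, giving Bbm.
F7: root F up a perfect fourth → Bb, giving Bb7.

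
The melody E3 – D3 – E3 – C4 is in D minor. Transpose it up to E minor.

F#3 E3 F#3 D4

From D up to E is a major second; apply that to each pitch.
E3 gives F#3
D3 gives E3
E3 gives F#3
C4 gives D4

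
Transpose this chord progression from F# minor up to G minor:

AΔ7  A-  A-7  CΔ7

F# minor up to G minor is a minor second; each chord root moves by that interval while the quality stays the same.
AΔ7: root A up a minor second → Bb, giving BbΔ7.
A-: root A up a minor second → Bb, giving Bb-.
A-7: root A up a minor second → Bb, giving Bb-7.
CΔ7: root C up a minor second → Db, giving DbΔ7.

BbΔ7 Bb- Bb-7 DbΔ7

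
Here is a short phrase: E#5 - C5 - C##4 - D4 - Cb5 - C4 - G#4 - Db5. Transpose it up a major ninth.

F##6 D6 D##5 E5 Db6 D5 A#5 Eb6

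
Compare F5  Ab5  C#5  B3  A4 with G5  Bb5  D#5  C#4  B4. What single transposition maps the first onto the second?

From F5 to G5 is 2 letter names — a second of some quality.
F5 to G5 is 2 semitones, which makes it a major second; the second version is higher, so the direction is up.
Checking another pair — A4 → B4 — gives the same interval.

up a major second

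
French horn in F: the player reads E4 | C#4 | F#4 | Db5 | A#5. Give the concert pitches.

A3 F#3 B3 Gb4 D#5

Written C4 on the French horn in F sounds as F3, a perfect fifth lower; apply that shift to every note.
E4 to A3
C#4 to F#3
F#4 to B3
Db5 to Gb4
A#5 to D#5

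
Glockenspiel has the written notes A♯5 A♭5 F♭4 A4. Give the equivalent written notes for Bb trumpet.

First find concert pitch: the glockenspiel sounds a perfect fifteenth above written, so A♯5 A♭5 F♭4 A4 sounds A#7 Ab7 Fb6 A6.
Then write for Bb trumpet: it sounds a major second below written, so the part must be a major second above concert.
A#7 → B#7
Ab7 → Bb7
Fb6 → Gb6
A6 → B6

B#7 Bb7 Gb6 B6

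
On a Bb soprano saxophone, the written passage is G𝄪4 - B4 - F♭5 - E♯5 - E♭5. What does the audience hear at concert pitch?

Written C4 on the Bb soprano saxophone sounds as Bb3, a major second lower; apply that shift to every note.
G##4 -> F##4
B4 -> A4
Fb5 -> Ebb5
E#5 -> D#5
Eb5 -> Db5

F##4 A4 Ebb5 D#5 Db5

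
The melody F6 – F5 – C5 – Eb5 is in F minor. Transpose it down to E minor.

From F down to E is a minor second; apply that to each pitch.
F6 to E6
F5 to E5
C5 to B4
Eb5 to D5

E6 E5 B4 D5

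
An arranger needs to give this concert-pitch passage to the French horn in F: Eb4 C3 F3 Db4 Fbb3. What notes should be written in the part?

Bb4 G3 C4 Ab4 Cbb4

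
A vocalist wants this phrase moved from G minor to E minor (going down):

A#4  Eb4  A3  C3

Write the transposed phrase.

From G down to E is a minor third; apply that to each pitch.
A#4 → F##4
Eb4 → C4
A3 → F#3
C3 → A2

F##4 C4 F#3 A2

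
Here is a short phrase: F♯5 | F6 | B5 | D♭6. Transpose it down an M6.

A major sixth down from F#5 gives A4.
F6 down a major sixth is Ab5.
B5 down a major sixth is D5.
A major sixth down from Db6 gives Fb5.

A4 Ab5 D5 Fb5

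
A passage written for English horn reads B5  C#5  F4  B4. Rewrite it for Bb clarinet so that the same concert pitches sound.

First find concert pitch: the English horn sounds a perfect fifth below written, so B5 C#5 F4 B4 sounds E5 F#4 Bb3 E4.
Then write for Bb clarinet: it sounds a major second below written, so the part must be a major second above concert.
E5 → F#5
F#4 → G#4
Bb3 → C4
E4 → F#4

F#5 G#4 C4 F#4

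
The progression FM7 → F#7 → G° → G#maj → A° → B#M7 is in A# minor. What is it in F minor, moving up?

DbbM7 Db7 Ebb° Ebmaj Fb° GM7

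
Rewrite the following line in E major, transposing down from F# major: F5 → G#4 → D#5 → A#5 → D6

From F# down to E is a major second; apply that to each pitch.
F5 becomes Eb5
G#4 becomes F#4
D#5 becomes C#5
A#5 becomes G#5
D6 becomes C6

Eb5 F#4 C#5 G#5 C6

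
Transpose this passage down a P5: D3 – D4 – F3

G2 G3 Bb2

D3 becomes G2
D4 becomes G3
F3 becomes Bb2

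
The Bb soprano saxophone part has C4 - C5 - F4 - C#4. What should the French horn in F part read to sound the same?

First find concert pitch: the Bb soprano saxophone sounds a major second below written, so C4 C5 F4 C#4 sounds Bb3 Bb4 Eb4 B3.
Then write for French horn in F: it sounds a perfect fifth below written, so the part must be a perfect fifth above concert.
Bb3 → F4
Bb4 → F5
Eb4 → Bb4
B3 → F#4

F4 F5 Bb4 F#4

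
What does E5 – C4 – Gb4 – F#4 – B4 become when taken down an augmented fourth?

E5 down an augmented fourth is Bb4.
An augmented fourth down from C4 gives Gb3.
Gb4 down an augmented fourth is Dbb4.
F#4 down an augmented fourth is C4.
An augmented fourth down from B4 gives F4.

Bb4 Gb3 Dbb4 C4 F4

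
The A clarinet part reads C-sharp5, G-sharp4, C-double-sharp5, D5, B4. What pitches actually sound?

A#4 E#4 A##4 B4 G#4

The A clarinet sounds a minor third below written, so transpose each written note down a minor third.
C#5 gives A#4
G#4 gives E#4
C##5 gives A##4
D5 gives B4
B4 gives G#4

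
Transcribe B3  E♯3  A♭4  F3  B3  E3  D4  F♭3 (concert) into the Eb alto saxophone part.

G#4 C##4 F5 D4 G#4 C#4 B4 Db4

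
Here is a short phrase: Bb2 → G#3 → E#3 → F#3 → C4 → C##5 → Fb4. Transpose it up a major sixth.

G3 E#4 C##4 D#4 A4 A##5 Db5

Bb2 becomes G3
G#3 becomes E#4
E#3 becomes C##4
F#3 becomes D#4
C4 becomes A4
C##5 becomes A##5
Fb4 becomes Db5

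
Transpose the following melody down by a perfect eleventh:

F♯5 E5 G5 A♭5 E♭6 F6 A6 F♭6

F#5 becomes C#4
E5 becomes B3
G5 becomes D4
Ab5 becomes Eb4
Eb6 becomes Bb4
F6 becomes C5
A6 becomes E5
Fb6 becomes Cb5

C#4 B3 D4 Eb4 Bb4 C5 E5 Cb5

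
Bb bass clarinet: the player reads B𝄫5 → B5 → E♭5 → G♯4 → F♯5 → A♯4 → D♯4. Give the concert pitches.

Abb4 A4 Db4 F#3 E4 G#3 C#3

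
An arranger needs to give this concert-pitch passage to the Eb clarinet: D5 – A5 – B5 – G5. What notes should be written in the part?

Written C4 sounds as Eb4 on the Eb clarinet, so concert pitches are written a minor third down.
D5 gives B4
A5 gives F#5
B5 gives G#5
G5 gives E5

B4 F#5 G#5 E5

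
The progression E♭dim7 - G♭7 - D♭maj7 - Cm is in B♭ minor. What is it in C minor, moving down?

Fdim7 Ab7 Ebmaj7 Dm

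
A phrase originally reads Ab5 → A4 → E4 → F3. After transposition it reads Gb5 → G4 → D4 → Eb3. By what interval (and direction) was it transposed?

Take the first pair: Ab5 → Gb5. A to G spans 2 letter names, so the interval is some kind of second.
Gb5 to Ab5 is 2 semitones, which makes it a major second; the second version is lower, so the direction is down.
Checking another pair — F3 → Eb3 — gives the same interval.

down a major second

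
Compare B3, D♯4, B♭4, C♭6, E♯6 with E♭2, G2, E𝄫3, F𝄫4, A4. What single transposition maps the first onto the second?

Take the first pair: B3 → Eb2. B to E spans 12 letter names, so the interval is some kind of twelfth.
Eb2 to B3 is 20 semitones, which makes it an augmented twelfth; the second version is lower, so the direction is down.
Checking another pair — E#6 → A4 — gives the same interval.

down an augmented twelfth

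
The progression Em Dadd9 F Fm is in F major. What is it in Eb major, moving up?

Dm Cadd9 Eb Ebm

F major up to Eb major is a minor seventh; each chord root moves by that interval while the quality stays the same.
Em: root E up a minor seventh → D, giving Dm.
Dadd9: root D up a minor seventh → C, giving Cadd9.
F: root F up a minor seventh → Eb, giving Eb.
Fm: root F up a minor seventh → Eb, giving Ebm.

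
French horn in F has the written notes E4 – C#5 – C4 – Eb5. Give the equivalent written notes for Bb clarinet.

First find concert pitch: the French horn in F sounds a perfect fifth below written, so E4 C#5 C4 Eb5 sounds A3 F#4 F3 Ab4.
Then write for Bb clarinet: it sounds a major second below written, so the part must be a major second above concert.
A3 → B3
F#4 → G#4
F3 → G3
Ab4 → Bb4

B3 G#4 G3 Bb4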